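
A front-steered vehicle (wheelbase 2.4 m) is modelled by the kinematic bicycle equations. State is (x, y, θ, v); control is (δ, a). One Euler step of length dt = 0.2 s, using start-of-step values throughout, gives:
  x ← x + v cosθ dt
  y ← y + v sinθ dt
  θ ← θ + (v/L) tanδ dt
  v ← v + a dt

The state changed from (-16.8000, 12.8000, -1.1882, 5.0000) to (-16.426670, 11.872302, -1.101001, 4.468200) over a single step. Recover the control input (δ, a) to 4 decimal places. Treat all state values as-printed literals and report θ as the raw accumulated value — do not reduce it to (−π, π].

a = (v'−v)/dt = (-0.531800)/0.2 = -2.6590
Δθ = θ'−θ = 0.087199;  (v·dt/L) = 5.0000·0.2/2.4 = 0.416667
tan δ = Δθ·L/(v·dt) = 0.209278  →  δ = 0.2063

δ = 0.2063, a = -2.6590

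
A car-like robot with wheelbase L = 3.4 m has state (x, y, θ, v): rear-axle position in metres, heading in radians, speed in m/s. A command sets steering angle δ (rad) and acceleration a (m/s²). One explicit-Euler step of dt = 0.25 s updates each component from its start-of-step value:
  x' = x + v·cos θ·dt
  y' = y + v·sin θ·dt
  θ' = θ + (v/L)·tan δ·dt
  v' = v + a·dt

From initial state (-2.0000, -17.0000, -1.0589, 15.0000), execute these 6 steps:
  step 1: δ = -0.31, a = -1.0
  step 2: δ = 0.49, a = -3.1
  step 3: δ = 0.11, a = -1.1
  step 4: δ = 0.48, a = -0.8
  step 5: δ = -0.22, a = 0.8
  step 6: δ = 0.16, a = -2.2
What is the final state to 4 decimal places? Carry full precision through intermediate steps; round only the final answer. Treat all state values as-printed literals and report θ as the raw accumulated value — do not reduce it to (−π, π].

after step 1 (δ=-0.31, a=-1.0): (-0.163132, -20.269314, -1.412202, 14.750000)
after step 2 (δ=0.49, a=-3.1): (0.419234, -23.910538, -0.833712, 13.975000)
after step 3 (δ=0.11, a=-1.1): (2.767496, -26.497419, -0.720220, 13.700000)
after step 4 (δ=0.48, a=-0.8): (5.341933, -28.756379, -0.195782, 13.500000)
after step 5 (δ=-0.22, a=0.8): (8.652457, -29.412928, -0.417757, 13.700000)
after step 6 (δ=0.16, a=-2.2): (11.782912, -30.802489, -0.255191, 13.150000)

(11.7829, -30.8025, -0.2552, 13.1500)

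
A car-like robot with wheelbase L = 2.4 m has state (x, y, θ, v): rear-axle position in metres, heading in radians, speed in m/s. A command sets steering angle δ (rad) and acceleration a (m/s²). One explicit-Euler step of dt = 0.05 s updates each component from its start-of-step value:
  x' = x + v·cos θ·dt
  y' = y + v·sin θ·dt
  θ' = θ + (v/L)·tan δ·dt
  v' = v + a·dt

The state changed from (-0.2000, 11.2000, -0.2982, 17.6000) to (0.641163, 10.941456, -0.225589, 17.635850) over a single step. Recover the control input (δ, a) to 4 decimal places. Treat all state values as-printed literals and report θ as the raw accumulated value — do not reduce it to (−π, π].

δ = 0.1955, a = 0.7170

a = (v'−v)/dt = (0.035850)/0.05 = 0.7170
Δθ = θ'−θ = 0.072611;  (v·dt/L) = 17.6000·0.05/2.4 = 0.366667
tan δ = Δθ·L/(v·dt) = 0.198030  →  δ = 0.1955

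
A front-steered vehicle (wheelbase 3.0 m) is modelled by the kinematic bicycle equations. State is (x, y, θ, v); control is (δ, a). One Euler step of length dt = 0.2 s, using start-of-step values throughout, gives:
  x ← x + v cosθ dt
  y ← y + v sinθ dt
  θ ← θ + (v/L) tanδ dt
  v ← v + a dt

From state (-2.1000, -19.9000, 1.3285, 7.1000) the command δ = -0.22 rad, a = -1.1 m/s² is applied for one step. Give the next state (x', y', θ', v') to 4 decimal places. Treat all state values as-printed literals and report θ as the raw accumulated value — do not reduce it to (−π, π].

(-1.7593, -18.5215, 1.2227, 6.8800)

x' = -2.1000 + 7.1000·cos(1.3285)·0.2 = -1.7593
y' = -19.9000 + 7.1000·sin(1.3285)·0.2 = -18.5215
θ' = 1.3285 + (7.1000/3.0)·tan(-0.22)·0.2 = 1.2227
v' = 7.1000 − 1.1000·0.2 = 6.8800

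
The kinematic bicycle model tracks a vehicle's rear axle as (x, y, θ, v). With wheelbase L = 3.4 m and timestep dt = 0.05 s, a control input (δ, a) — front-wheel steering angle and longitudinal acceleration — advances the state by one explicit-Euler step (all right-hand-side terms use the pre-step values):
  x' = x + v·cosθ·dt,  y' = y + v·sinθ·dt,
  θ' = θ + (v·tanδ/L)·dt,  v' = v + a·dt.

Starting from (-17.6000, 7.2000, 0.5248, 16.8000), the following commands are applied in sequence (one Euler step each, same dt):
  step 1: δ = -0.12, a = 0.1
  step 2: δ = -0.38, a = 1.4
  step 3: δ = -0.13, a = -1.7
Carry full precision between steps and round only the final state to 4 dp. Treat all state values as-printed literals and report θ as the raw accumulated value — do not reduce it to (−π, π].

(-15.3553, 8.3457, 0.3639, 16.7900)

after step 1 (δ=-0.12, a=0.1): (-16.873044, 7.620874, 0.495010, 16.805000)
after step 2 (δ=-0.38, a=1.4): (-16.133654, 8.020026, 0.396302, 16.875000)
after step 3 (δ=-0.13, a=-1.7): (-15.355299, 8.345722, 0.363858, 16.790000)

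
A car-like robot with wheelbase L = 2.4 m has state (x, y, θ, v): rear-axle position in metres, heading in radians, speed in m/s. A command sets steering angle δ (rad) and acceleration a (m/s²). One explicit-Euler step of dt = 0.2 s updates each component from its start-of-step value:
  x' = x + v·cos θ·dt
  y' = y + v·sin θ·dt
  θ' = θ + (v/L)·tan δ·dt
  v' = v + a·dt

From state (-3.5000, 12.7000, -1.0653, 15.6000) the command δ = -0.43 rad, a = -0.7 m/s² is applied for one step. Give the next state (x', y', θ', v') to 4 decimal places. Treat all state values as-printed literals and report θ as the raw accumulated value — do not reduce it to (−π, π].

(-1.9892, 9.9702, -1.6615, 15.4600)

x' = -3.5000 + 15.6000·cos(-1.0653)·0.2 = -1.9892
y' = 12.7000 + 15.6000·sin(-1.0653)·0.2 = 9.9702
θ' = -1.0653 + (15.6000/2.4)·tan(-0.43)·0.2 = -1.6615
v' = 15.6000 − 0.7000·0.2 = 15.4600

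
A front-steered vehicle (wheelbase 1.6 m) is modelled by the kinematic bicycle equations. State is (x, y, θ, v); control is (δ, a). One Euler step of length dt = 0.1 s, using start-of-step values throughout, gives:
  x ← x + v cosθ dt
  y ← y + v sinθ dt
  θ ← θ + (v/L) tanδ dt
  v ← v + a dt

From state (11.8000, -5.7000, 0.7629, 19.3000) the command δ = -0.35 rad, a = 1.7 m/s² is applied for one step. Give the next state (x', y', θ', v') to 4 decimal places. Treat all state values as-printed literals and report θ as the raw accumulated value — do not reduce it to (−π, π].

(13.1951, -4.3663, 0.3226, 19.4700)

x' = 11.8000 + 19.3000·cos(0.7629)·0.1 = 13.1951
y' = -5.7000 + 19.3000·sin(0.7629)·0.1 = -4.3663
θ' = 0.7629 + (19.3000/1.6)·tan(-0.35)·0.1 = 0.3226
v' = 19.3000 + 1.7000·0.1 = 19.4700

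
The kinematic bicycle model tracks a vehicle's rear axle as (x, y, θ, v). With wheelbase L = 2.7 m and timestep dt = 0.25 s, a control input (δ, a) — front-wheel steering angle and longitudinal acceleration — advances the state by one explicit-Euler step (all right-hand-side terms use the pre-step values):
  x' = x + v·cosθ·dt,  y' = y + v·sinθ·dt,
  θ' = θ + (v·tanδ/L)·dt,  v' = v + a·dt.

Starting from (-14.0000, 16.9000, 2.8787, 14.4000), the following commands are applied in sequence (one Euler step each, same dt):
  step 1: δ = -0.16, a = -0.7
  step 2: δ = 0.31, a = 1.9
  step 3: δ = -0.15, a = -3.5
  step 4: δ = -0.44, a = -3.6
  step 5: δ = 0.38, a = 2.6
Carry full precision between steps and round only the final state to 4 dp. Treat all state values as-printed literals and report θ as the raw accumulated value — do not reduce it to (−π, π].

after step 1 (δ=-0.16, a=-0.7): (-17.476312, 17.835550, 2.663527, 14.225000)
after step 2 (δ=0.31, a=1.9): (-20.633859, 19.471646, 3.085440, 14.700000)
after step 3 (δ=-0.15, a=-3.5): (-24.303067, 19.677898, 2.879728, 13.825000)
after step 4 (δ=-0.44, a=-3.6): (-27.641490, 20.572657, 2.277086, 12.925000)
after step 5 (δ=0.38, a=2.6): (-29.738621, 23.030913, 2.755087, 13.575000)

(-29.7386, 23.0309, 2.7551, 13.5750)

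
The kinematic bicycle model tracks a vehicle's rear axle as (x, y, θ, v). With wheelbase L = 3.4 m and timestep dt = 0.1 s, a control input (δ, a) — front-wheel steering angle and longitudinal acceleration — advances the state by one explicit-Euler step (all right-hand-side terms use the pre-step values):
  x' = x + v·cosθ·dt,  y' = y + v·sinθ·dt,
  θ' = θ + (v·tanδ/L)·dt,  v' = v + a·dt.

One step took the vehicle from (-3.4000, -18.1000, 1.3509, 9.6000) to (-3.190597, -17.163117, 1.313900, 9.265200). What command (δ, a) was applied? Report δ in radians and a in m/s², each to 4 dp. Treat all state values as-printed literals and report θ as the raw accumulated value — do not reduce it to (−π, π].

δ = -0.1303, a = -3.3480

a = (v'−v)/dt = (-0.334800)/0.1 = -3.3480
Δθ = θ'−θ = -0.037000;  (v·dt/L) = 9.6000·0.1/3.4 = 0.282353
tan δ = Δθ·L/(v·dt) = -0.131042  →  δ = -0.1303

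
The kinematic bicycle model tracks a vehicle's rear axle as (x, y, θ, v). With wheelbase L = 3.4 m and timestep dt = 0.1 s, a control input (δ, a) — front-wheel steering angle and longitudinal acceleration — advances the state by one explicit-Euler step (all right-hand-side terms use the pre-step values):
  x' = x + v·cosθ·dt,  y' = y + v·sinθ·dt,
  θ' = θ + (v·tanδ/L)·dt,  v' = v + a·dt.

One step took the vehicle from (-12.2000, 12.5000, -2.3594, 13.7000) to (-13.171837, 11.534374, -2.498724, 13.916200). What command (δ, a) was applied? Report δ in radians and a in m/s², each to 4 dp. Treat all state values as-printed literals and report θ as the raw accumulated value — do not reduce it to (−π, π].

a = (v'−v)/dt = (0.216200)/0.1 = 2.1620
Δθ = θ'−θ = -0.139324;  (v·dt/L) = 13.7000·0.1/3.4 = 0.402941
tan δ = Δθ·L/(v·dt) = -0.345768  →  δ = -0.3329

δ = -0.3329, a = 2.1620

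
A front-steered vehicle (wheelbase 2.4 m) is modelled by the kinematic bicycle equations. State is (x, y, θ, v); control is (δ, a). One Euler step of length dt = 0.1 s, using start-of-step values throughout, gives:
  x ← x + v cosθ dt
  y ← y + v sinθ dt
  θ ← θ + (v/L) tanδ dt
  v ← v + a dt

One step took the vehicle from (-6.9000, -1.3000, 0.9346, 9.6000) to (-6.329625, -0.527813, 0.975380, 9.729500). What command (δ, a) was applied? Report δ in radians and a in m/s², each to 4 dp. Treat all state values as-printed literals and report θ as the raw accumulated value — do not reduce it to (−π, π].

a = (v'−v)/dt = (0.129500)/0.1 = 1.2950
Δθ = θ'−θ = 0.040780;  (v·dt/L) = 9.6000·0.1/2.4 = 0.400000
tan δ = Δθ·L/(v·dt) = 0.101950  →  δ = 0.1016

δ = 0.1016, a = 1.2950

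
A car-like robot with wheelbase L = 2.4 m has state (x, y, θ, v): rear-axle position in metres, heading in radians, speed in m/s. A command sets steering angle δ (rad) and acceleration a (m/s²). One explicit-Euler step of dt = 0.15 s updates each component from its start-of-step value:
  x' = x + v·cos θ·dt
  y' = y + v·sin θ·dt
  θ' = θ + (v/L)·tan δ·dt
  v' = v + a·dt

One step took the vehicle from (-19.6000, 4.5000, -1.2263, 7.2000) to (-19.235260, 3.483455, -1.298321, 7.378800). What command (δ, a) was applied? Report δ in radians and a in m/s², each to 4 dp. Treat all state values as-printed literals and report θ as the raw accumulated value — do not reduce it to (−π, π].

δ = -0.1587, a = 1.1920

a = (v'−v)/dt = (0.178800)/0.15 = 1.1920
Δθ = θ'−θ = -0.072021;  (v·dt/L) = 7.2000·0.15/2.4 = 0.450000
tan δ = Δθ·L/(v·dt) = -0.160047  →  δ = -0.1587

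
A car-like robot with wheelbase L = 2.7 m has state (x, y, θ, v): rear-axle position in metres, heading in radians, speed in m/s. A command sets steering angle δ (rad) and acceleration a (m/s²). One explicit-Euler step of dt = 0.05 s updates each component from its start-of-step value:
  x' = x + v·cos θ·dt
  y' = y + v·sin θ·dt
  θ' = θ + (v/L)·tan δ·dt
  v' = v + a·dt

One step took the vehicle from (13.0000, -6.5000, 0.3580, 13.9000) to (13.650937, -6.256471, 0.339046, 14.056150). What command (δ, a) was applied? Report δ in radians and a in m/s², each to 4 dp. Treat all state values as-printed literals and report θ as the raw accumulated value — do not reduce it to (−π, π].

δ = -0.0735, a = 3.1230

a = (v'−v)/dt = (0.156150)/0.05 = 3.1230
Δθ = θ'−θ = -0.018954;  (v·dt/L) = 13.9000·0.05/2.7 = 0.257407
tan δ = Δθ·L/(v·dt) = -0.073634  →  δ = -0.0735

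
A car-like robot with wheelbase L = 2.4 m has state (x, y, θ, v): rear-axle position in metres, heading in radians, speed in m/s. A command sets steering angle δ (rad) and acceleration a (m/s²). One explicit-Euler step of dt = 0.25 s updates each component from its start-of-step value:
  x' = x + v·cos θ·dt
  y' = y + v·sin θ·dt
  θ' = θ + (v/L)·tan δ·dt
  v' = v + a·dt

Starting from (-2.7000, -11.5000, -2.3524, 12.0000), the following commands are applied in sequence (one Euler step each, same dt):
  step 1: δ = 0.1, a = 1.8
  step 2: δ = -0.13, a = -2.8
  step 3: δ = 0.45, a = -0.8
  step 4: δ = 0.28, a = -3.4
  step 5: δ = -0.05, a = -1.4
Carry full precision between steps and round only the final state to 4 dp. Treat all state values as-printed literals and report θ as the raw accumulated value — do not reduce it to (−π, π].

after step 1 (δ=0.1, a=1.8): (-4.813256, -13.629354, -2.226982, 12.450000)
after step 2 (δ=-0.13, a=-2.8): (-6.712188, -16.095467, -2.396532, 11.750000)
after step 3 (δ=0.45, a=-0.8): (-8.871388, -18.087141, -1.805292, 11.550000)
after step 4 (δ=0.28, a=-3.4): (-9.542306, -20.895615, -1.459329, 10.700000)
after step 5 (δ=-0.05, a=-1.4): (-9.244747, -23.554013, -1.515104, 10.350000)

(-9.2447, -23.5540, -1.5151, 10.3500)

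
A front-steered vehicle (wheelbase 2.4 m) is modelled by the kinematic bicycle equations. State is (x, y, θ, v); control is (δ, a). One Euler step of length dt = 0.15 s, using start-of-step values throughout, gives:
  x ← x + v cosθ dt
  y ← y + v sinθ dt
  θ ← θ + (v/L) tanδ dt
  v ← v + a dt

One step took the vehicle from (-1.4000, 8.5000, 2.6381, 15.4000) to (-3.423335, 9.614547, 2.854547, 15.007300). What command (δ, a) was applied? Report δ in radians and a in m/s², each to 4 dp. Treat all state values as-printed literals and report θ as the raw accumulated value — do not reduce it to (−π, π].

δ = 0.2212, a = -2.6180

a = (v'−v)/dt = (-0.392700)/0.15 = -2.6180
Δθ = θ'−θ = 0.216447;  (v·dt/L) = 15.4000·0.15/2.4 = 0.962500
tan δ = Δθ·L/(v·dt) = 0.224880  →  δ = 0.2212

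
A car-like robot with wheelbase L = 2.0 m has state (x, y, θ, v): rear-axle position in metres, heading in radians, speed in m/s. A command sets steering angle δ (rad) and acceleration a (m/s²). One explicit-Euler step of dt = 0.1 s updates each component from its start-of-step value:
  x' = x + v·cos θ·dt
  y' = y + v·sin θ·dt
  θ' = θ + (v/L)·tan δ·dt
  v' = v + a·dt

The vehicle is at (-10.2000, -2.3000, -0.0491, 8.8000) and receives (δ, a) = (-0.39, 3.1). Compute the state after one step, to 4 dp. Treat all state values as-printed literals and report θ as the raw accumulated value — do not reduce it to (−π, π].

(-9.3211, -2.3432, -0.2300, 9.1100)

x' = -10.2000 + 8.8000·cos(-0.0491)·0.1 = -9.3211
y' = -2.3000 + 8.8000·sin(-0.0491)·0.1 = -2.3432
θ' = -0.0491 + (8.8000/2.0)·tan(-0.39)·0.1 = -0.2300
v' = 8.8000 + 3.1000·0.1 = 9.1100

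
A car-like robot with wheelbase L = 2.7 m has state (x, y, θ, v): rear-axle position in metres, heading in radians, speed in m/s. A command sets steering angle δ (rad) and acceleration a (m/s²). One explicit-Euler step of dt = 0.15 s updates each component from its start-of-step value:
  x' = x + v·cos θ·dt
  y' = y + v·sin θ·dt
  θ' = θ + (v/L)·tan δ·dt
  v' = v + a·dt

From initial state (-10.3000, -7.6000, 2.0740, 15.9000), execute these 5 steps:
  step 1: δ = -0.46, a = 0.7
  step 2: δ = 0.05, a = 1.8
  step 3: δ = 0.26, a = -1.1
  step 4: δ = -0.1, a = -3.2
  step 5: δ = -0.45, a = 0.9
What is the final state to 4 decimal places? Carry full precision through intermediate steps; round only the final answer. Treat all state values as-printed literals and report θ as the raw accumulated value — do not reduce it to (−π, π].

(-13.3100, 3.8462, 1.4121, 15.7650)

after step 1 (δ=-0.46, a=0.7): (-11.450129, -5.510640, 1.636354, 16.005000)
after step 2 (δ=0.05, a=1.8): (-11.607403, -3.115047, 1.680849, 16.275000)
after step 3 (δ=0.26, a=-1.1): (-11.875527, -0.688565, 1.921377, 16.110000)
after step 4 (δ=-0.1, a=-3.2): (-12.705458, 1.580947, 1.831577, 15.630000)
after step 5 (δ=-0.45, a=0.9): (-13.309952, 3.846177, 1.412124, 15.765000)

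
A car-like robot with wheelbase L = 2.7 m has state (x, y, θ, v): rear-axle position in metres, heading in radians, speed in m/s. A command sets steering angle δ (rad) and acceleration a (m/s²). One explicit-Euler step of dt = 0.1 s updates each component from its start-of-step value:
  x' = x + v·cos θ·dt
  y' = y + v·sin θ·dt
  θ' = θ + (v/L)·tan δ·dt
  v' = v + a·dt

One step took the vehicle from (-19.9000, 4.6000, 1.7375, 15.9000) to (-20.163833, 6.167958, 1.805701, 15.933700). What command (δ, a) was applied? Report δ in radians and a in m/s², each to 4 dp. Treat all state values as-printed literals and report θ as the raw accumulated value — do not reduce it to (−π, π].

δ = 0.1153, a = 0.3370

a = (v'−v)/dt = (0.033700)/0.1 = 0.3370
Δθ = θ'−θ = 0.068201;  (v·dt/L) = 15.9000·0.1/2.7 = 0.588889
tan δ = Δθ·L/(v·dt) = 0.115813  →  δ = 0.1153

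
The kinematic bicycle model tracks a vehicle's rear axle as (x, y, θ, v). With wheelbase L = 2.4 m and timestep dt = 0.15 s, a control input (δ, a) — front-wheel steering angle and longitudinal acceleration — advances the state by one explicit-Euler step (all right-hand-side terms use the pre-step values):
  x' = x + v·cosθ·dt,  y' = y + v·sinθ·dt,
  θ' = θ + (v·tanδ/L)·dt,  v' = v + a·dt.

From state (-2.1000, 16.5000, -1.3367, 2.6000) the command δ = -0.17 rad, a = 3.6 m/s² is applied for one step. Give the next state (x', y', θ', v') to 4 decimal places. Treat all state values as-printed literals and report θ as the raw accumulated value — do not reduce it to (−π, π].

x' = -2.1000 + 2.6000·cos(-1.3367)·0.15 = -2.0095
y' = 16.5000 + 2.6000·sin(-1.3367)·0.15 = 16.1206
θ' = -1.3367 + (2.6000/2.4)·tan(-0.17)·0.15 = -1.3646
v' = 2.6000 + 3.6000·0.15 = 3.1400

(-2.0095, 16.1206, -1.3646, 3.1400)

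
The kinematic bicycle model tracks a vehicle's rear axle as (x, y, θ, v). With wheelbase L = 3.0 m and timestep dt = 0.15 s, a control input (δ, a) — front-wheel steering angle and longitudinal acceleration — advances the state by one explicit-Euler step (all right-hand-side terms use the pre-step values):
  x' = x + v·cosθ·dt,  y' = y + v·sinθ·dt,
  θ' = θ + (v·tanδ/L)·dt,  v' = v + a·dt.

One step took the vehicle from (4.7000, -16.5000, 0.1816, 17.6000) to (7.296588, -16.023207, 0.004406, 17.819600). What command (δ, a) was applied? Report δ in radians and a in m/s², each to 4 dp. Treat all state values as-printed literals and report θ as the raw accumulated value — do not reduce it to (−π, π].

δ = -0.1987, a = 1.4640

a = (v'−v)/dt = (0.219600)/0.15 = 1.4640
Δθ = θ'−θ = -0.177194;  (v·dt/L) = 17.6000·0.15/3.0 = 0.880000
tan δ = Δθ·L/(v·dt) = -0.201357  →  δ = -0.1987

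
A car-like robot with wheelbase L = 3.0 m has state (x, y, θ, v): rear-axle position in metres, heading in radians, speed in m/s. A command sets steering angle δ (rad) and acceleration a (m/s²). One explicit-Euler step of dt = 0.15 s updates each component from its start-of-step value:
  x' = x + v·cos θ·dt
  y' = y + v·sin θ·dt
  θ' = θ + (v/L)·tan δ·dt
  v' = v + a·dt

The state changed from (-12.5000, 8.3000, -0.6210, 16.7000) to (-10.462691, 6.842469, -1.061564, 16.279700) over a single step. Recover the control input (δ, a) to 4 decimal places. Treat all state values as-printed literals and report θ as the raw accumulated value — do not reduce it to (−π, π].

a = (v'−v)/dt = (-0.420300)/0.15 = -2.8020
Δθ = θ'−θ = -0.440564;  (v·dt/L) = 16.7000·0.15/3.0 = 0.835000
tan δ = Δθ·L/(v·dt) = -0.527622  →  δ = -0.4855

δ = -0.4855, a = -2.8020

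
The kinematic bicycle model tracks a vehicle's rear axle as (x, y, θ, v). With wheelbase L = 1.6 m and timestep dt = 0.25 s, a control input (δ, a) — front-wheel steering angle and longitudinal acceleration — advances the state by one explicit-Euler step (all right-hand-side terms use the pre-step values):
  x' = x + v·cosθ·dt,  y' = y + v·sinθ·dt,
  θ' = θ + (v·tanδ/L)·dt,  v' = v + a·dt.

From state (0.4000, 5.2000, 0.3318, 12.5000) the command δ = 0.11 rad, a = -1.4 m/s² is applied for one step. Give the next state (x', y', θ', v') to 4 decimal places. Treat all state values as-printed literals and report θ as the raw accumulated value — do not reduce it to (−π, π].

(3.3546, 6.2180, 0.5475, 12.1500)

x' = 0.4000 + 12.5000·cos(0.3318)·0.25 = 3.3546
y' = 5.2000 + 12.5000·sin(0.3318)·0.25 = 6.2180
θ' = 0.3318 + (12.5000/1.6)·tan(0.11)·0.25 = 0.5475
v' = 12.5000 − 1.4000·0.25 = 12.1500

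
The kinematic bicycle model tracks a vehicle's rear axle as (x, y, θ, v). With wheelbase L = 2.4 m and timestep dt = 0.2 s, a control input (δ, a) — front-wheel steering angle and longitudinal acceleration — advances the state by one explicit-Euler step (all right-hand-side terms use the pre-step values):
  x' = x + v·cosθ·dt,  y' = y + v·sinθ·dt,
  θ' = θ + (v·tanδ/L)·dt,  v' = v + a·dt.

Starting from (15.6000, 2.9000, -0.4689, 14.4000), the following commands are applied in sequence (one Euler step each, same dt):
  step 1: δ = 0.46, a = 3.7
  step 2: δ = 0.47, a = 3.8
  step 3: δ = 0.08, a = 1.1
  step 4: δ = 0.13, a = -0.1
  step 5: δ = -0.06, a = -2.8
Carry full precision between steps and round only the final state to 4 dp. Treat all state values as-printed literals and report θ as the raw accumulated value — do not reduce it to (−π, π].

(27.1428, 9.4441, 0.9678, 15.5400)

after step 1 (δ=0.46, a=3.7): (18.169150, 1.598513, 0.125639, 15.140000)
after step 2 (δ=0.47, a=3.8): (21.173283, 1.977946, 0.766522, 15.900000)
after step 3 (δ=0.08, a=1.1): (23.463924, 4.183703, 0.872749, 16.120000)
after step 4 (δ=0.13, a=-0.1): (25.536063, 6.653605, 1.048373, 16.100000)
after step 5 (δ=-0.06, a=-2.8): (27.142785, 9.444097, 0.967776, 15.540000)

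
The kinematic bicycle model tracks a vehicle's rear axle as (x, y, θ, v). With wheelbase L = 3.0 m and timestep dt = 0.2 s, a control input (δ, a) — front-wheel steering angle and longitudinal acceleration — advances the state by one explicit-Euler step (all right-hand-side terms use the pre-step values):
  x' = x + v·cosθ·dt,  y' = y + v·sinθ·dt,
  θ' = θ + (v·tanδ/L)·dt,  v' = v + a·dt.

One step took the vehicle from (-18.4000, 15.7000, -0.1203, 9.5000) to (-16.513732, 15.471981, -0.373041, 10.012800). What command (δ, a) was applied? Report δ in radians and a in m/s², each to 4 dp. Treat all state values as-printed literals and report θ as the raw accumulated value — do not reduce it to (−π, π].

a = (v'−v)/dt = (0.512800)/0.2 = 2.5640
Δθ = θ'−θ = -0.252741;  (v·dt/L) = 9.5000·0.2/3.0 = 0.633333
tan δ = Δθ·L/(v·dt) = -0.399065  →  δ = -0.3797

δ = -0.3797, a = 2.5640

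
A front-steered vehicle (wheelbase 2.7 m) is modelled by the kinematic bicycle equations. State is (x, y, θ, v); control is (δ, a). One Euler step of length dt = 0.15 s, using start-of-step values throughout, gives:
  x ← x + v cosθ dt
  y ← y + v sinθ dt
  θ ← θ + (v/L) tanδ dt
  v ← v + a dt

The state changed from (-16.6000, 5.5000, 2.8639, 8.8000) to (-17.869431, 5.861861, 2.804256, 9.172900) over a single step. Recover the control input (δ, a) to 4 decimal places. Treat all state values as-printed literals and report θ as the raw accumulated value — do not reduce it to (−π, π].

a = (v'−v)/dt = (0.372900)/0.15 = 2.4860
Δθ = θ'−θ = -0.059644;  (v·dt/L) = 8.8000·0.15/2.7 = 0.488889
tan δ = Δθ·L/(v·dt) = -0.121999  →  δ = -0.1214

δ = -0.1214, a = 2.4860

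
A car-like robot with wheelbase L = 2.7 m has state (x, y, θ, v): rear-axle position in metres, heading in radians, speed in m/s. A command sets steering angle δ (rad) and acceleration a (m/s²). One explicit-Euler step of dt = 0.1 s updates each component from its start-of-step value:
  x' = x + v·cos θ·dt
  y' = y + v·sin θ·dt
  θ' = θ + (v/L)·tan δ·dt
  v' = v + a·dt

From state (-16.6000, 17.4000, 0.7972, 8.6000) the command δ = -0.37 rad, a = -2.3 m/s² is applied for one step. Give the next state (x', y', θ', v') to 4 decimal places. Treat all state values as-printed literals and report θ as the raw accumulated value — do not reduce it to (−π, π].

x' = -16.6000 + 8.6000·cos(0.7972)·0.1 = -15.9991
y' = 17.4000 + 8.6000·sin(0.7972)·0.1 = 18.0152
θ' = 0.7972 + (8.6000/2.7)·tan(-0.37)·0.1 = 0.6737
v' = 8.6000 − 2.3000·0.1 = 8.3700

(-15.9991, 18.0152, 0.6737, 8.3700)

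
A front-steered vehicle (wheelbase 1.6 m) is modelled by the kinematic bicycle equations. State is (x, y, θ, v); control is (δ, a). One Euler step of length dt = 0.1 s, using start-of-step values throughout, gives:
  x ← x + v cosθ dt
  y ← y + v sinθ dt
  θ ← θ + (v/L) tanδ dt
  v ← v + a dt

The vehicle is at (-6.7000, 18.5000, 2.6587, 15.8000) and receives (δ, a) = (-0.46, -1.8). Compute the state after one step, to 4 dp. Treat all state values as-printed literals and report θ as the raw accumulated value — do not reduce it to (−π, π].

(-8.0993, 19.2337, 2.1694, 15.6200)

x' = -6.7000 + 15.8000·cos(2.6587)·0.1 = -8.0993
y' = 18.5000 + 15.8000·sin(2.6587)·0.1 = 19.2337
θ' = 2.6587 + (15.8000/1.6)·tan(-0.46)·0.1 = 2.1694
v' = 15.8000 − 1.8000·0.1 = 15.6200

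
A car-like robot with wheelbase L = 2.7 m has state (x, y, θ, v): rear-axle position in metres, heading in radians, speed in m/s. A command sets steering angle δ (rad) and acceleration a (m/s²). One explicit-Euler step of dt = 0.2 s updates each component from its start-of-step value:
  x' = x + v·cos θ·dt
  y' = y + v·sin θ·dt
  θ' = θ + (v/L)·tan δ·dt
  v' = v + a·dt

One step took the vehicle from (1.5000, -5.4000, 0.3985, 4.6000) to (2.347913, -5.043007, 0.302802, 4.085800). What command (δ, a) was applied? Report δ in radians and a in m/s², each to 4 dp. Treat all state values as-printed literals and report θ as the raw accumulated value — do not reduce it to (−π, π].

a = (v'−v)/dt = (-0.514200)/0.2 = -2.5710
Δθ = θ'−θ = -0.095698;  (v·dt/L) = 4.6000·0.2/2.7 = 0.340741
tan δ = Δθ·L/(v·dt) = -0.280853  →  δ = -0.2738

δ = -0.2738, a = -2.5710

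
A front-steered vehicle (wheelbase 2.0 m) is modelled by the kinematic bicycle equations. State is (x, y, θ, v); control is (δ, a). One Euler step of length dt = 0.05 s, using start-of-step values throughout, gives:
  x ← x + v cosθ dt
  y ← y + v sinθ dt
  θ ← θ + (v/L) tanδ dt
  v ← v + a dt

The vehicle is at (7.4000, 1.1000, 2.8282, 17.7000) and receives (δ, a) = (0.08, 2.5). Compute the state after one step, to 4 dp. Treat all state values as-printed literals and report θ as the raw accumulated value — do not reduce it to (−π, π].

x' = 7.4000 + 17.7000·cos(2.8282)·0.05 = 6.5581
y' = 1.1000 + 17.7000·sin(2.8282)·0.05 = 1.3728
θ' = 2.8282 + (17.7000/2.0)·tan(0.08)·0.05 = 2.8637
v' = 17.7000 + 2.5000·0.05 = 17.8250

(6.5581, 1.3728, 2.8637, 17.8250)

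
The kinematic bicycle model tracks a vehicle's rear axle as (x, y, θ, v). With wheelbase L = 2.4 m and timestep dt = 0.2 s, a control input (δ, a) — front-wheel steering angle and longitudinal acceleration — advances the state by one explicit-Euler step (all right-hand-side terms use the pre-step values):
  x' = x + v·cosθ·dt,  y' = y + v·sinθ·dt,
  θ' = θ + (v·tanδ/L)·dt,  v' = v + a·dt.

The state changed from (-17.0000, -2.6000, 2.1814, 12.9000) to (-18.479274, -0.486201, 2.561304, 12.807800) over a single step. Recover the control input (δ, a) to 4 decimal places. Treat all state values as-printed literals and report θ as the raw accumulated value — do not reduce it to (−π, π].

a = (v'−v)/dt = (-0.092200)/0.2 = -0.4610
Δθ = θ'−θ = 0.379904;  (v·dt/L) = 12.9000·0.2/2.4 = 1.075000
tan δ = Δθ·L/(v·dt) = 0.353399  →  δ = 0.3397

δ = 0.3397, a = -0.4610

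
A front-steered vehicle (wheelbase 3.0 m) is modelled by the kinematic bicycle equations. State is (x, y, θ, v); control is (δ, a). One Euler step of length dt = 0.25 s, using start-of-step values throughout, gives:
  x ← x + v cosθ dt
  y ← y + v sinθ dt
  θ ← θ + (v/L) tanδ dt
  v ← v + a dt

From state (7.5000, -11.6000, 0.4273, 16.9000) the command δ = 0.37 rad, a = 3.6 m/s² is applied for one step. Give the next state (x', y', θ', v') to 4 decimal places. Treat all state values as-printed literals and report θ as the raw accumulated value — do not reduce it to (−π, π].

(11.3451, -9.8491, 0.9735, 17.8000)

x' = 7.5000 + 16.9000·cos(0.4273)·0.25 = 11.3451
y' = -11.6000 + 16.9000·sin(0.4273)·0.25 = -9.8491
θ' = 0.4273 + (16.9000/3.0)·tan(0.37)·0.25 = 0.9735
v' = 16.9000 + 3.6000·0.25 = 17.8000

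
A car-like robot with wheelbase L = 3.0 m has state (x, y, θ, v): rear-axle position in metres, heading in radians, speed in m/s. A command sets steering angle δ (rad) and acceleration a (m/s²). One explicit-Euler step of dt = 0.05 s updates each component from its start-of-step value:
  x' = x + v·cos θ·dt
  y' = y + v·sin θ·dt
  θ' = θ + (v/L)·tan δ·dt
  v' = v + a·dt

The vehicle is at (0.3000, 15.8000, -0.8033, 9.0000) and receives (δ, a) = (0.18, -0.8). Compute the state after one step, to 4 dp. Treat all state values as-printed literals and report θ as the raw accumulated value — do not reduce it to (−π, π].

x' = 0.3000 + 9.0000·cos(-0.8033)·0.05 = 0.6125
y' = 15.8000 + 9.0000·sin(-0.8033)·0.05 = 15.4762
θ' = -0.8033 + (9.0000/3.0)·tan(0.18)·0.05 = -0.7760
v' = 9.0000 − 0.8000·0.05 = 8.9600

(0.6125, 15.4762, -0.7760, 8.9600)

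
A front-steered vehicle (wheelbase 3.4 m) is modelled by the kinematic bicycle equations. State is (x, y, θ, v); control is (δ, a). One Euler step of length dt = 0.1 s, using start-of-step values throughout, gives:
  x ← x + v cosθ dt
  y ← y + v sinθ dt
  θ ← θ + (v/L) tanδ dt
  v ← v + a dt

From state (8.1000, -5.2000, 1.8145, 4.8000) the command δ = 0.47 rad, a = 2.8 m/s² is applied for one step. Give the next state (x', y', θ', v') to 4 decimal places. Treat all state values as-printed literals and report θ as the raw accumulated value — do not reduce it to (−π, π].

(7.9842, -4.7342, 1.8862, 5.0800)

x' = 8.1000 + 4.8000·cos(1.8145)·0.1 = 7.9842
y' = -5.2000 + 4.8000·sin(1.8145)·0.1 = -4.7342
θ' = 1.8145 + (4.8000/3.4)·tan(0.47)·0.1 = 1.8862
v' = 4.8000 + 2.8000·0.1 = 5.0800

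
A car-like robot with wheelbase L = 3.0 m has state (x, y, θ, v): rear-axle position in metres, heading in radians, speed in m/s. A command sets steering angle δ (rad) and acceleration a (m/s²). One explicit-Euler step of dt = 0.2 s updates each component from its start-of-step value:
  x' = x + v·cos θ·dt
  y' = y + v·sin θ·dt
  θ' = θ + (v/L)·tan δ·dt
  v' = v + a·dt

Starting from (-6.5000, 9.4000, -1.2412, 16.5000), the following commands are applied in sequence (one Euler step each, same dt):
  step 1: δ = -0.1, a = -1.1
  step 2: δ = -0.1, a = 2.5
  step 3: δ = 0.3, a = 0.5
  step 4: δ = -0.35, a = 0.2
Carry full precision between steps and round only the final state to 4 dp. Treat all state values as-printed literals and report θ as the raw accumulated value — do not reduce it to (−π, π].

after step 1 (δ=-0.1, a=-1.1): (-5.431918, 6.277629, -1.351568, 16.280000)
after step 2 (δ=-0.1, a=2.5): (-4.723815, 3.099559, -1.460465, 16.780000)
after step 3 (δ=0.3, a=0.5): (-4.354293, -0.236035, -1.114421, 16.880000)
after step 4 (δ=-0.35, a=0.2): (-2.866498, -3.266520, -1.525199, 16.920000)

(-2.8665, -3.2665, -1.5252, 16.9200)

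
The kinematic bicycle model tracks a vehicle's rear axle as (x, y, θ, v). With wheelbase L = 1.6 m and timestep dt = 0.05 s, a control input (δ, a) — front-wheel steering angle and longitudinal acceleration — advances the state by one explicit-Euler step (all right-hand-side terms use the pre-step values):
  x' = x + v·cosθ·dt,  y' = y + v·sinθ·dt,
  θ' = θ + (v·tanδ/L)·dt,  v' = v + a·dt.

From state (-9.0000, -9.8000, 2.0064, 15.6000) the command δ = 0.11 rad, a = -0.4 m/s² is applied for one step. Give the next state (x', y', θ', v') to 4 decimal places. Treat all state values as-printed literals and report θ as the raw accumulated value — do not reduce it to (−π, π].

(-9.3291, -9.0928, 2.0602, 15.5800)

x' = -9.0000 + 15.6000·cos(2.0064)·0.05 = -9.3291
y' = -9.8000 + 15.6000·sin(2.0064)·0.05 = -9.0928
θ' = 2.0064 + (15.6000/1.6)·tan(0.11)·0.05 = 2.0602
v' = 15.6000 − 0.4000·0.05 = 15.5800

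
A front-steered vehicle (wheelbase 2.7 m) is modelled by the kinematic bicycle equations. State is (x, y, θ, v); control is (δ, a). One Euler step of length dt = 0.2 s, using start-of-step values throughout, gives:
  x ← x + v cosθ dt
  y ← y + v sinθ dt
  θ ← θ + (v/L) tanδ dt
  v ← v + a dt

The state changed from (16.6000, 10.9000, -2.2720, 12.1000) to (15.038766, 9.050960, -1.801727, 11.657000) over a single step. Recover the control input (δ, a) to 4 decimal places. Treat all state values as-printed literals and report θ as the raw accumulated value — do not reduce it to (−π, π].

a = (v'−v)/dt = (-0.443000)/0.2 = -2.2150
Δθ = θ'−θ = 0.470273;  (v·dt/L) = 12.1000·0.2/2.7 = 0.896296
tan δ = Δθ·L/(v·dt) = 0.524685  →  δ = 0.4832

δ = 0.4832, a = -2.2150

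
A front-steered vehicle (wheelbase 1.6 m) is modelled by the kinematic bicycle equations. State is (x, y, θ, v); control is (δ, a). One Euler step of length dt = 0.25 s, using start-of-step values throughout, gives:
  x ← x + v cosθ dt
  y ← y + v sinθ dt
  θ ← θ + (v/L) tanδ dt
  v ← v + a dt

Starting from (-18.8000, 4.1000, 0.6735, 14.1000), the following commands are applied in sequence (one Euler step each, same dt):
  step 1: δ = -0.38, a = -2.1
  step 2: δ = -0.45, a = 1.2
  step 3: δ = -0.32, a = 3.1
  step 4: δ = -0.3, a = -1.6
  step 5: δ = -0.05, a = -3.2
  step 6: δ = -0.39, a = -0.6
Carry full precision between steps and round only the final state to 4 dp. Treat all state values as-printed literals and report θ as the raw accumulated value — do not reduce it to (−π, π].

(-19.2063, -3.9523, -3.6329, 13.3000)

after step 1 (δ=-0.38, a=-2.1): (-16.044707, 6.298633, -0.206456, 13.575000)
after step 2 (δ=-0.45, a=1.2): (-12.723028, 5.602939, -1.231061, 13.875000)
after step 3 (δ=-0.32, a=3.1): (-11.567111, 2.332452, -1.949503, 14.650000)
after step 4 (δ=-0.3, a=-1.6): (-12.921208, -1.070536, -2.657593, 14.250000)
after step 5 (δ=-0.05, a=-3.2): (-16.074522, -2.728249, -2.769014, 13.450000)
after step 6 (δ=-0.39, a=-0.6): (-19.206327, -3.952261, -3.632872, 13.300000)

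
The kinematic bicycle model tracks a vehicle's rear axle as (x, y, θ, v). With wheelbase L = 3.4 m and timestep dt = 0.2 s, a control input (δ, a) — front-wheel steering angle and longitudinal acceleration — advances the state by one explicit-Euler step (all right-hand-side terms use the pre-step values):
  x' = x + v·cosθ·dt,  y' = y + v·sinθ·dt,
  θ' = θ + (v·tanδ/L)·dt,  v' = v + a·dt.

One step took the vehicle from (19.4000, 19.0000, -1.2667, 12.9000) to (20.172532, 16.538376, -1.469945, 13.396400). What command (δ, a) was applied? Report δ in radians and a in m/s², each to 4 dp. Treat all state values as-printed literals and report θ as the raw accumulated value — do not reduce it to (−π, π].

δ = -0.2617, a = 2.4820

a = (v'−v)/dt = (0.496400)/0.2 = 2.4820
Δθ = θ'−θ = -0.203245;  (v·dt/L) = 12.9000·0.2/3.4 = 0.758824
tan δ = Δθ·L/(v·dt) = -0.267842  →  δ = -0.2617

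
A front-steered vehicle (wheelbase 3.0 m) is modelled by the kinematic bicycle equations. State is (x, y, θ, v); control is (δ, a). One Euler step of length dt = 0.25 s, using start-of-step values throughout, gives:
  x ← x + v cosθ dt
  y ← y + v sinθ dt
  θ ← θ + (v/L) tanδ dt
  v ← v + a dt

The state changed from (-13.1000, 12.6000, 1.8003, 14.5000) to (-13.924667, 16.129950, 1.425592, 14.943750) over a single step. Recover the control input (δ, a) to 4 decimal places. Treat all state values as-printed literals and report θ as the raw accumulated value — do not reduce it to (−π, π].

δ = -0.3007, a = 1.7750

a = (v'−v)/dt = (0.443750)/0.25 = 1.7750
Δθ = θ'−θ = -0.374708;  (v·dt/L) = 14.5000·0.25/3.0 = 1.208333
tan δ = Δθ·L/(v·dt) = -0.310103  →  δ = -0.3007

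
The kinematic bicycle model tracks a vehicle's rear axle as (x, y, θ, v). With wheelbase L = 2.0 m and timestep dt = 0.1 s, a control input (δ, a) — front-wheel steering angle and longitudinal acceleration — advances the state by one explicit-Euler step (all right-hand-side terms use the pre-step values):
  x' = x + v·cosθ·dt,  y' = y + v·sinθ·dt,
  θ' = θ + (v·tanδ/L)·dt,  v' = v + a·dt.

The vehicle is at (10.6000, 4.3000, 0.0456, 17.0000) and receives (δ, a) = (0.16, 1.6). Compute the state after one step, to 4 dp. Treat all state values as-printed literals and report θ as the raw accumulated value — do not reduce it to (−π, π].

(12.2982, 4.3775, 0.1828, 17.1600)

x' = 10.6000 + 17.0000·cos(0.0456)·0.1 = 12.2982
y' = 4.3000 + 17.0000·sin(0.0456)·0.1 = 4.3775
θ' = 0.0456 + (17.0000/2.0)·tan(0.16)·0.1 = 0.1828
v' = 17.0000 + 1.6000·0.1 = 17.1600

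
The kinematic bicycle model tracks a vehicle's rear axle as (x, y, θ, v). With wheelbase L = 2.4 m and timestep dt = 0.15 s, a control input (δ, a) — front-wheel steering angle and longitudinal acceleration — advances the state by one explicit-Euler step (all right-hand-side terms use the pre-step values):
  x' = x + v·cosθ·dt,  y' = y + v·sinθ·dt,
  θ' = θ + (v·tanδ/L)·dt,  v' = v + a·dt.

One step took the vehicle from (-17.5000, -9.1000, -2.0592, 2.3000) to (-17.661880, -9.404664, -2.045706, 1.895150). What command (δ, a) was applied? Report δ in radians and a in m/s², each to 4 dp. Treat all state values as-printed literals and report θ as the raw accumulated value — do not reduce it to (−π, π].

a = (v'−v)/dt = (-0.404850)/0.15 = -2.6990
Δθ = θ'−θ = 0.013494;  (v·dt/L) = 2.3000·0.15/2.4 = 0.143750
tan δ = Δθ·L/(v·dt) = 0.093871  →  δ = 0.0936

δ = 0.0936, a = -2.6990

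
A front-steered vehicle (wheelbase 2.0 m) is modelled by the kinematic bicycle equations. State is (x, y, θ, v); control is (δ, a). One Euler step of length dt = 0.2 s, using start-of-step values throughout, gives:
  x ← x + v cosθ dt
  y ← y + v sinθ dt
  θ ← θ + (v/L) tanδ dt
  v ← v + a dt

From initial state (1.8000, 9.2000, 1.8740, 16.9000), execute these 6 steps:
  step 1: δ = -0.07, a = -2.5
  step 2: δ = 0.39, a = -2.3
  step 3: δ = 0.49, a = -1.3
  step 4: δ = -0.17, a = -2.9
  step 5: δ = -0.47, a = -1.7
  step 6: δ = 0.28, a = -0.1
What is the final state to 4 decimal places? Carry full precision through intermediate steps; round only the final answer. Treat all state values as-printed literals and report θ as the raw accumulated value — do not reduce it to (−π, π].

(-10.1652, 20.0033, 2.6681, 14.7400)

after step 1 (δ=-0.07, a=-2.5): (0.790802, 12.425821, 1.755506, 16.400000)
after step 2 (δ=0.39, a=-2.3): (0.188392, 15.650026, 2.429636, 15.940000)
after step 3 (δ=0.49, a=-1.3): (-2.225196, 17.732798, 3.279857, 15.680000)
after step 4 (δ=-0.17, a=-2.9): (-5.331268, 17.300581, 3.010699, 15.100000)
after step 5 (δ=-0.47, a=-1.7): (-8.325434, 17.694751, 2.243671, 14.760000)
after step 6 (δ=0.28, a=-0.1): (-10.165228, 20.003314, 2.668101, 14.740000)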